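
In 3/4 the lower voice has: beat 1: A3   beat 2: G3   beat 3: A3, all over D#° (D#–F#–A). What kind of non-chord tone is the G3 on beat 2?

The harmony at that moment is D# diminished triad (D#, F#, A); G3 is not a chord tone.
It is approached by step down from A3 and left by step up to A3.
Step away and step back to the same note — a neighbor tone (lower neighbor).

Lower neighbor tone.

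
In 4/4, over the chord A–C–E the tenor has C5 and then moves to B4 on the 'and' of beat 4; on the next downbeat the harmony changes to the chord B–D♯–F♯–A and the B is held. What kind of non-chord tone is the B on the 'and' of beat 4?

The harmony at that moment is A minor triad (A, C, E); B4 is not a chord tone.
It is approached by step down from C5 and then sustained as the same pitch into the next harmony.
Arriving early and becoming a chord tone when the harmony changes — an anticipation.

Anticipation.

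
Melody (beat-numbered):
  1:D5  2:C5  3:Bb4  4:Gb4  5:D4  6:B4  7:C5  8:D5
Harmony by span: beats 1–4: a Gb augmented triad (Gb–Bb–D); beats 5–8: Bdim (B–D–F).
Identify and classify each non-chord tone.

The harmony at that moment is Gb augmented triad (Gb, Bb, D); C5 is not a chord tone.
It is approached by step down from D5 and left by step down to Bb4.
Step in, step out in the same direction — a passing tone.
The harmony at that moment is B diminished triad (B, D, F); C5 is not a chord tone.
It is approached by step up from B4 and left by step up to D5.
Step in, step out in the same direction — a passing tone.

C5 (beat 2) — passing tone; C5 (beat 7) — passing tone.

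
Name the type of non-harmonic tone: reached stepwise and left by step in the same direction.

Passing tone.

Approach: by step. Departure: by step, continuing in the same direction.
Stepwise on both sides with no change of direction means the note fills in the space between two different chord tones — a passing tone. (Had it turned back to its starting note it would be a neighbor tone instead.)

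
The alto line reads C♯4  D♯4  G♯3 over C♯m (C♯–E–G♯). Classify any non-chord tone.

The harmony at that moment is C♯ minor triad (C♯, E, G♯); D♯4 is not a chord tone.
It is approached by step up from C♯4 and left by leap down to G♯3.
Step in, leap out — an escape tone.

D♯4 is an escape tone.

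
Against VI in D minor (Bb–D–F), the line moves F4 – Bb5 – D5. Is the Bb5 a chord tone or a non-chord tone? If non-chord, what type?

Chord tone (the root of Bb major triad).

Bb major triad contains Bb, D, F; Bb is the root, so it is a chord tone.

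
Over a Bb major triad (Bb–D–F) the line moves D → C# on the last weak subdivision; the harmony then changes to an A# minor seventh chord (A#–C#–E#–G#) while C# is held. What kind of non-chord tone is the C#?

The harmony at that moment is Bb major triad (Bb, D, F); C# is not a chord tone.
It is approached by step down from D and then sustained as the same pitch into the next harmony.
Arriving early and becoming a chord tone when the harmony changes — an anticipation.

C# is an anticipation.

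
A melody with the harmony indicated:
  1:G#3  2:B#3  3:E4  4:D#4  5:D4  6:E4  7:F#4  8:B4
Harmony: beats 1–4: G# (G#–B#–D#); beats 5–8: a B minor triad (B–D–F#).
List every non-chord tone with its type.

The harmony at that moment is G# major triad (G#, B#, D#); E4 is not a chord tone.
It is approached by leap up from B#3 and left by step down to D#4.
Leap in, step out — an appoggiatura.
The harmony at that moment is B minor triad (B, D, F#); E4 is not a chord tone.
It is approached by step up from D4 and left by step up to F#4.
Step in, step out in the same direction — a passing tone.

E4 (beat 3) — appoggiatura; E4 (beat 6) — passing tone.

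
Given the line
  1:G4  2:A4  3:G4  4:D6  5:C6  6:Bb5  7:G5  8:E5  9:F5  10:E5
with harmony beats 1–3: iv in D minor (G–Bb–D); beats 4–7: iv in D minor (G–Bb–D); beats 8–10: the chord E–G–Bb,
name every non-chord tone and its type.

A4 (beat 2) — neighbor tone; C6 (beat 5) — passing tone; F5 (beat 9) — neighbor tone.

The harmony at that moment is G minor triad (G, Bb, D); A4 is not a chord tone.
It is approached by step up from G4 and left by step down to G4.
Step away and step back to the same note — a neighbor tone (upper neighbor).
The harmony at that moment is G minor triad (G, Bb, D); C6 is not a chord tone.
It is approached by step down from D6 and left by step down to Bb5.
Step in, step out in the same direction — a passing tone.
The harmony at that moment is E diminished triad (E, G, Bb); F5 is not a chord tone.
It is approached by step up from E5 and left by step down to E5.
Step away and step back to the same note — a neighbor tone (upper neighbor).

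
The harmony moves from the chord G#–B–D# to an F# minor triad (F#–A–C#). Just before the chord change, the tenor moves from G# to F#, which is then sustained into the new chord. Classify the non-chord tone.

The harmony at that moment is G# minor triad (G#, B, D#); F# is not a chord tone.
It is approached by step down from G# and then sustained as the same pitch into the next harmony.
Arriving early and becoming a chord tone when the harmony changes — an anticipation.

F# is an anticipation.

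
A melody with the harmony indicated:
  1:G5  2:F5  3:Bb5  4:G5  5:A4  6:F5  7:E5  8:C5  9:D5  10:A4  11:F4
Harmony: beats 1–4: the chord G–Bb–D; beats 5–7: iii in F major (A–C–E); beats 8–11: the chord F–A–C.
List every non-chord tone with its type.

F5 (beat 2) — escape tone; F5 (beat 6) — appoggiatura; D5 (beat 9) — escape tone.

The harmony at that moment is G minor triad (G, Bb, D); F5 is not a chord tone.
It is approached by step down from G5 and left by leap up to Bb5.
Step in, leap out — an escape tone.
The harmony at that moment is A minor triad (A, C, E); F5 is not a chord tone.
It is approached by leap up from A4 and left by step down to E5.
Leap in, step out — an appoggiatura.
The harmony at that moment is F major triad (F, A, C); D5 is not a chord tone.
It is approached by step up from C5 and left by leap down to A4.
Step in, leap out — an escape tone.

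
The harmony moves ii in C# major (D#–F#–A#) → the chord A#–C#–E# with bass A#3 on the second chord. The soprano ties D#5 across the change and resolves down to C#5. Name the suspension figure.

4–3 suspension.

At the second chord the bass is A#3. The suspended D#5 lies a fourth above the bass; after resolving down by step to C#5, the interval above the bass becomes a third.
Suspension figures are named by those two intervals: 4–3.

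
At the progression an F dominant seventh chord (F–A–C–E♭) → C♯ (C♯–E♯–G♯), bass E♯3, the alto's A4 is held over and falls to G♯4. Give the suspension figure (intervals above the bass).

4–3 suspension.

At the second chord the bass is E♯3. The suspended A4 lies a fourth above the bass; after resolving down by step to G♯4, the interval above the bass becomes a third.
Suspension figures are named by those two intervals: 4–3.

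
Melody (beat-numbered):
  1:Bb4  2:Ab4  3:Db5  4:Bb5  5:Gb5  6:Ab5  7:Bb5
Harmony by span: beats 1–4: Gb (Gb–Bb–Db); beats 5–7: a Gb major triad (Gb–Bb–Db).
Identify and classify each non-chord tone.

The harmony at that moment is Gb major triad (Gb, Bb, Db); Ab4 is not a chord tone.
It is approached by step down from Bb4 and left by leap up to Db5.
Step in, leap out — an escape tone.
The harmony at that moment is Gb major triad (Gb, Bb, Db); Ab5 is not a chord tone.
It is approached by step up from Gb5 and left by step up to Bb5.
Step in, step out in the same direction — a passing tone.

Ab4 (beat 2) — escape tone; Ab5 (beat 6) — passing tone.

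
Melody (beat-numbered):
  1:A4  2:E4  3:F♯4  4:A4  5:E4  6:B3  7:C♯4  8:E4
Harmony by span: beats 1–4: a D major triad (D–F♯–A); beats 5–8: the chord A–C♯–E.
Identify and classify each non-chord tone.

E4 (beat 2) — appoggiatura; B3 (beat 6) — appoggiatura.

The harmony at that moment is D major triad (D, F♯, A); E4 is not a chord tone.
It is approached by leap down from A4 and left by step up to F♯4.
Leap in, step out — an appoggiatura.
The harmony at that moment is A major triad (A, C♯, E); B3 is not a chord tone.
It is approached by leap down from E4 and left by step up to C♯4.
Leap in, step out — an appoggiatura.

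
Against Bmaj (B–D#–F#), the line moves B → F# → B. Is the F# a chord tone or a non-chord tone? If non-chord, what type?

B major triad contains B, D#, F#; F# is the fifth, so it is a chord tone.

Chord tone (the fifth of B major triad).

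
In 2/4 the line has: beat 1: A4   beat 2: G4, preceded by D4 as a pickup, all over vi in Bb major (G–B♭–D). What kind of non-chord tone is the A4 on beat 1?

Appoggiatura.

The harmony at that moment is G minor triad (G, B♭, D); A4 is not a chord tone.
It is approached by leap up from D4 and left by step down to G4.
Leap in, step out, metrically accented — an appoggiatura.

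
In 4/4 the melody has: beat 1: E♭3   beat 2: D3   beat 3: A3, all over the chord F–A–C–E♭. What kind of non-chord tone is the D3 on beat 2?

Escape tone.

The harmony at that moment is F dominant seventh chord (F, A, C, E♭); D3 is not a chord tone.
It is approached by step down from E♭3 and left by leap up to A3.
Step in, leap out, on a weak beat — an escape tone.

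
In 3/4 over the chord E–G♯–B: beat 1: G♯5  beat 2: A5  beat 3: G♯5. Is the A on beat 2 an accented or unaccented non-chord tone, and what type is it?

Unaccented neighbor tone.

The harmony at that moment is E major triad (E, G♯, B); A5 is not a chord tone.
It is approached by step up from G♯5 and left by step down to G♯5.
Step away and step back to the same note — a neighbor tone (upper neighbor).
It falls on a weak beat, so it is unaccented.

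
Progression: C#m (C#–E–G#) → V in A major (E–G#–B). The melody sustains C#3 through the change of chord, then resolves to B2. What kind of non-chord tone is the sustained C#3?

The harmony at that moment is E major triad (E, G#, B); C#3 is not a chord tone.
It is held over (the same pitch as the preceding C#3) and left by step down to B2.
Held over from the previous chord and resolving down by step — a suspension.

C#3 is a suspension.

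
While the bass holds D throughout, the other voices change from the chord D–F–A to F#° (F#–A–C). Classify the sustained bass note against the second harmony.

Pedal tone (pedal point).

The harmony at that moment is F# diminished triad (F#, A, C); D is not a chord tone.
It is held over (the same pitch as the preceding D) and then sustained as the same pitch into the next harmony.
Sustained through a change of harmony — a pedal tone.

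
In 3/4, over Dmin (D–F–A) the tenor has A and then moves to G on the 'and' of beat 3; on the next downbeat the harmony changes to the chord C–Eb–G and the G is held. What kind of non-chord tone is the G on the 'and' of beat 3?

Anticipation.

The harmony at that moment is D minor triad (D, F, A); G is not a chord tone.
It is approached by step down from A and then sustained as the same pitch into the next harmony.
Arriving early and becoming a chord tone when the harmony changes — an anticipation.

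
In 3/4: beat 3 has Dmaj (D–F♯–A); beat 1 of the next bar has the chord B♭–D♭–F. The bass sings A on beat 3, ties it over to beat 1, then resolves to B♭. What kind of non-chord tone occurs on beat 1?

Retardation.

The harmony at that moment is B♭ minor triad (B♭, D♭, F); A is not a chord tone.
It is held over (the same pitch as the preceding A) and left by step up to B♭.
Held over from the previous chord and resolving up by step — a retardation.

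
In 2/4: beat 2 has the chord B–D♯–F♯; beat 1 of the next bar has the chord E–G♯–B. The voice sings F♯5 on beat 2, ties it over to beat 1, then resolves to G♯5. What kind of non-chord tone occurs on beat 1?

Retardation.

The harmony at that moment is E major triad (E, G♯, B); F♯5 is not a chord tone.
It is held over (the same pitch as the preceding F♯5) and left by step up to G♯5.
Held over from the previous chord and resolving up by step — a retardation.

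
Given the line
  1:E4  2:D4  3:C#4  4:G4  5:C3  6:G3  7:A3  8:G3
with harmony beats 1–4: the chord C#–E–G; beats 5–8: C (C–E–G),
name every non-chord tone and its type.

The harmony at that moment is C# diminished triad (C#, E, G); D4 is not a chord tone.
It is approached by step down from E4 and left by step down to C#4.
Step in, step out in the same direction — a passing tone.
The harmony at that moment is C major triad (C, E, G); A3 is not a chord tone.
It is approached by step up from G3 and left by step down to G3.
Step away and step back to the same note — a neighbor tone (upper neighbor).

D4 (beat 2) — passing tone; A3 (beat 7) — neighbor tone.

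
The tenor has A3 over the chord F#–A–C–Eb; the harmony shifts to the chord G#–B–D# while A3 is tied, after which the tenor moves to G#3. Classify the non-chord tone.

A3 is a suspension.

The harmony at that moment is G# minor triad (G#, B, D#); A3 is not a chord tone.
It is held over (the same pitch as the preceding A3) and left by step down to G#3.
Held over from the previous chord and resolving down by step — a suspension.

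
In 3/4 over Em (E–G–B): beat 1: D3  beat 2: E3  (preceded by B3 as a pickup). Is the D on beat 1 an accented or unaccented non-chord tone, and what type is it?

The harmony at that moment is E minor triad (E, G, B); D3 is not a chord tone.
It is approached by leap down from B3 and left by step up to E3.
Leap in, step out — an appoggiatura.
It falls on the downbeat, so it is accented.

Accented appoggiatura.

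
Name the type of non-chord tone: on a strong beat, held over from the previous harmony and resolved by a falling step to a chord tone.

Suspension.

Approach: by preparation — the pitch is first a chord tone, then held (tied or repeated) while the harmony changes under it. Departure: down by step. Metric position: strong.
A prepared dissonance that resolves downward by step — a suspension. (The same figure resolving upward would be a retardation.)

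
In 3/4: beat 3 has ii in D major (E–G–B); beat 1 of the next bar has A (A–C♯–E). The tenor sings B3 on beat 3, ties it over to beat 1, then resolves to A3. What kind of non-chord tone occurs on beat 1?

Suspension.

The harmony at that moment is A major triad (A, C♯, E); B3 is not a chord tone.
It is held over (the same pitch as the preceding B3) and left by step down to A3.
Held over from the previous chord and resolving down by step — a suspension.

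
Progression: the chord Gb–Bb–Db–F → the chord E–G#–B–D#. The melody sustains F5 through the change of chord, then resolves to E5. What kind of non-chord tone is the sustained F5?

The harmony at that moment is E major seventh chord (E, G#, B, D#); F5 is not a chord tone.
It is held over (the same pitch as the preceding F5) and left by step down to E5.
Held over from the previous chord and resolving down by step — a suspension.

F5 is a suspension.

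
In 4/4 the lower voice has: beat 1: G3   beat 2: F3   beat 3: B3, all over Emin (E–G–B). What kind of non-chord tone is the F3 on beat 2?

Escape tone.

The harmony at that moment is E minor triad (E, G, B); F3 is not a chord tone.
It is approached by step down from G3 and left by leap up to B3.
Step in, leap out, on a weak beat — an escape tone.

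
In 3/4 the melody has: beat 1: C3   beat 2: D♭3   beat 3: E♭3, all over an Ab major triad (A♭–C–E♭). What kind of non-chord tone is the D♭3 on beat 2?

The harmony at that moment is A♭ major triad (A♭, C, E♭); D♭3 is not a chord tone.
It is approached by step up from C3 and left by step up to E♭3.
Step in, step out in the same direction — a passing tone.

Passing tone.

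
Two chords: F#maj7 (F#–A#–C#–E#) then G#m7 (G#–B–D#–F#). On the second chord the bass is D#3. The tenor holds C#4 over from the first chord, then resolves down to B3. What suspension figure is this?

At the second chord the bass is D#3. The suspended C#4 lies a seventh above the bass; after resolving down by step to B3, the interval above the bass becomes a sixth.
Suspension figures are named by those two intervals: 7–6.

7–6 suspension.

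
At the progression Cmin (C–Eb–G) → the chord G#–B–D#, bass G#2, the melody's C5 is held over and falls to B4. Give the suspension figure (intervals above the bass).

4–3 suspension.

At the second chord the bass is G#2. The suspended C5 lies a fourth above the bass; after resolving down by step to B4, the interval above the bass becomes a third.
Suspension figures are named by those two intervals: 4–3.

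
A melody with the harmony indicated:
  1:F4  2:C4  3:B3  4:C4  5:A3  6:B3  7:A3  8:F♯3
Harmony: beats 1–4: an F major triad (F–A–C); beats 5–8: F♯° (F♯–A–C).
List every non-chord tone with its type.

B3 (beat 3) — neighbor tone; B3 (beat 6) — neighbor tone.

The harmony at that moment is F major triad (F, A, C); B3 is not a chord tone.
It is approached by step down from C4 and left by step up to C4.
Step away and step back to the same note — a neighbor tone (lower neighbor).
The harmony at that moment is F♯ diminished triad (F♯, A, C); B3 is not a chord tone.
It is approached by step up from A3 and left by step down to A3.
Step away and step back to the same note — a neighbor tone (upper neighbor).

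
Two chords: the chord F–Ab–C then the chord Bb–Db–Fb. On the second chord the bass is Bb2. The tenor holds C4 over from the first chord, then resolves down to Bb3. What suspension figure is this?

At the second chord the bass is Bb2. The suspended C4 lies a ninth above the bass; after resolving down by step to Bb3, the interval above the bass becomes an octave.
Suspension figures are named by those two intervals: 9–8.

9–8 suspension.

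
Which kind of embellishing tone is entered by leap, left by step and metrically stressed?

Approach: by leap. Departure: by step. Metric position: strong.
Leap in, step out, in a metrically strong position — an appoggiatura. (It is the mirror image of the escape tone, which steps in and leaps out from a weak position.)

Appoggiatura.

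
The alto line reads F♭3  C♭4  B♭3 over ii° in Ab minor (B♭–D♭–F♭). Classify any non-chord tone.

The harmony at that moment is B♭ diminished triad (B♭, D♭, F♭); C♭4 is not a chord tone.
It is approached by leap up from F♭3 and left by step down to B♭3.
Leap in, step out — an appoggiatura.

C♭4 is an appoggiatura.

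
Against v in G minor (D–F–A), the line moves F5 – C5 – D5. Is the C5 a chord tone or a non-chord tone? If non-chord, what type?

The harmony at that moment is D minor triad (D, F, A); C5 is not a chord tone.
It is approached by leap down from F5 and left by step up to D5.
Leap in, step out — an appoggiatura.

Non-chord tone — an appoggiatura.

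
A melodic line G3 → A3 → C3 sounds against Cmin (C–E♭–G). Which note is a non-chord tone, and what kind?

The harmony at that moment is C minor triad (C, E♭, G); A3 is not a chord tone.
It is approached by step up from G3 and left by leap down to C3.
Step in, leap out — an escape tone.

A3 is an escape tone.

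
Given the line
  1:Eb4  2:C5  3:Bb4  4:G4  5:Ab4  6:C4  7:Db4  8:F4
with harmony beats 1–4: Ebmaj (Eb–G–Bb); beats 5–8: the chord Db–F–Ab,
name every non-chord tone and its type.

C5 (beat 2) — appoggiatura; C4 (beat 6) — appoggiatura.

The harmony at that moment is Eb major triad (Eb, G, Bb); C5 is not a chord tone.
It is approached by leap up from Eb4 and left by step down to Bb4.
Leap in, step out — an appoggiatura.
The harmony at that moment is Db major triad (Db, F, Ab); C4 is not a chord tone.
It is approached by leap down from Ab4 and left by step up to Db4.
Leap in, step out — an appoggiatura.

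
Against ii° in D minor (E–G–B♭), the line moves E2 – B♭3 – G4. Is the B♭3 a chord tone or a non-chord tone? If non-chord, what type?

E diminished triad contains E, G, B♭; B♭ is the fifth, so it is a chord tone.

Chord tone (the fifth of E diminished triad).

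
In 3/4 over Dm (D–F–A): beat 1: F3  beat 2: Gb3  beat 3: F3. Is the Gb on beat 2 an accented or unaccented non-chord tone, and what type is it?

The harmony at that moment is D minor triad (D, F, A); Gb3 is not a chord tone.
It is approached by step up from F3 and left by step down to F3.
Step away and step back to the same note — a neighbor tone (upper neighbor).
It falls on a weak beat, so it is unaccented.

Unaccented neighbor tone.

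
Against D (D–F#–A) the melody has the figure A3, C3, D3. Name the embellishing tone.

C3 is an appoggiatura.

The harmony at that moment is D major triad (D, F#, A); C3 is not a chord tone.
It is approached by leap down from A3 and left by step up to D3.
Leap in, step out — an appoggiatura.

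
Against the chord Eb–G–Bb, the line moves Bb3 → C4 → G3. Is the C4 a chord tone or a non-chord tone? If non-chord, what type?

Non-chord tone — an escape tone.

The harmony at that moment is Eb major triad (Eb, G, Bb); C4 is not a chord tone.
It is approached by step up from Bb3 and left by leap down to G3.
Step in, leap out — an escape tone.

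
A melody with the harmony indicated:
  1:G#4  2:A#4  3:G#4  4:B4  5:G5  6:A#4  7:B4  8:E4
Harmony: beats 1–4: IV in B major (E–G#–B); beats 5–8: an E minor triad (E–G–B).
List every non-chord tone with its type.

A#4 (beat 2) — neighbor tone; A#4 (beat 6) — appoggiatura.

The harmony at that moment is E major triad (E, G#, B); A#4 is not a chord tone.
It is approached by step up from G#4 and left by step down to G#4.
Step away and step back to the same note — a neighbor tone (upper neighbor).
The harmony at that moment is E minor triad (E, G, B); A#4 is not a chord tone.
It is approached by leap down from G5 and left by step up to B4.
Leap in, step out — an appoggiatura.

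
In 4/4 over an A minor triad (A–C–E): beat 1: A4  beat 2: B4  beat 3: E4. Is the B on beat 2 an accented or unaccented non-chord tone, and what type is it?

Unaccented escape tone.

The harmony at that moment is A minor triad (A, C, E); B4 is not a chord tone.
It is approached by step up from A4 and left by leap down to E4.
Step in, leap out — an escape tone.
It falls on a weak beat, so it is unaccented.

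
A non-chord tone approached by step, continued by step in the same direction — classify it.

Passing tone.

Approach: by step. Departure: by step, continuing in the same direction.
Stepwise on both sides with no change of direction means the note fills in the space between two different chord tones — a passing tone. (Had it turned back to its starting note it would be a neighbor tone instead.)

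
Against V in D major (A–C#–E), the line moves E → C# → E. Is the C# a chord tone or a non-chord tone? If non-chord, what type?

Chord tone (the third of A major triad).

A major triad contains A, C#, E; C# is the third, so it is a chord tone.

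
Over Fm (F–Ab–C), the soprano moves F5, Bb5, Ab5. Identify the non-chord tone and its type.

The harmony at that moment is F minor triad (F, Ab, C); Bb5 is not a chord tone.
It is approached by leap up from F5 and left by step down to Ab5.
Leap in, step out — an appoggiatura.

Bb5 is an appoggiatura.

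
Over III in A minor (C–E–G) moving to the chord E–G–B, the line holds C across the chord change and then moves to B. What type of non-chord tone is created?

C is a suspension.

The harmony at that moment is E minor triad (E, G, B); C is not a chord tone.
It is held over (the same pitch as the preceding C) and left by step down to B.
Held over from the previous chord and resolving down by step — a suspension.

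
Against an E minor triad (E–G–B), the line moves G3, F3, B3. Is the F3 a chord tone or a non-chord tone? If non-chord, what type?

The harmony at that moment is E minor triad (E, G, B); F3 is not a chord tone.
It is approached by step down from G3 and left by leap up to B3.
Step in, leap out — an escape tone.

Non-chord tone — an escape tone.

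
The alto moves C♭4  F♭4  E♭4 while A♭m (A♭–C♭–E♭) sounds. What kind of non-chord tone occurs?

The harmony at that moment is A♭ minor triad (A♭, C♭, E♭); F♭4 is not a chord tone.
It is approached by leap up from C♭4 and left by step down to E♭4.
Leap in, step out — an appoggiatura.

F♭4 is an appoggiatura.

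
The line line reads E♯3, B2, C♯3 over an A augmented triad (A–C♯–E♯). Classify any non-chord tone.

The harmony at that moment is A augmented triad (A, C♯, E♯); B2 is not a chord tone.
It is approached by leap down from E♯3 and left by step up to C♯3.
Leap in, step out — an appoggiatura.

B2 is an appoggiatura.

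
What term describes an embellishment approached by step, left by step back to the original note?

Neighbor tone.

Approach: by step. Departure: by step in the opposite direction, back to the starting pitch.
Stepwise on both sides but reversing to return to the same chord tone — a neighbor tone. (Had it continued onward in the same direction it would be a passing tone instead.)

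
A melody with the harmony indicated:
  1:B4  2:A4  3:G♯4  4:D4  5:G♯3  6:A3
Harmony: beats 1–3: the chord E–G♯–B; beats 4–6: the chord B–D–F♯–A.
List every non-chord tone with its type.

A4 (beat 2) — passing tone; G♯3 (beat 5) — appoggiatura.

The harmony at that moment is E major triad (E, G♯, B); A4 is not a chord tone.
It is approached by step down from B4 and left by step down to G♯4.
Step in, step out in the same direction — a passing tone.
The harmony at that moment is B minor seventh chord (B, D, F♯, A); G♯3 is not a chord tone.
It is approached by leap down from D4 and left by step up to A3.
Leap in, step out — an appoggiatura.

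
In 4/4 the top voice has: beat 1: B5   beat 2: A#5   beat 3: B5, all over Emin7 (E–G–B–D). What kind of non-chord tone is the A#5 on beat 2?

Lower neighbor tone.

The harmony at that moment is E minor seventh chord (E, G, B, D); A#5 is not a chord tone.
It is approached by step down from B5 and left by step up to B5.
Step away and step back to the same note — a neighbor tone (lower neighbor).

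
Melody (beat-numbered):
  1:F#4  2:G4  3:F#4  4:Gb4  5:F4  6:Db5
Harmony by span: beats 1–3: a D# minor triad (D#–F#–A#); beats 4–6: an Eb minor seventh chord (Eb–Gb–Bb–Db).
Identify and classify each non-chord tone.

G4 (beat 2) — neighbor tone; F4 (beat 5) — escape tone.

The harmony at that moment is D# minor triad (D#, F#, A#); G4 is not a chord tone.
It is approached by step up from F#4 and left by step down to F#4.
Step away and step back to the same note — a neighbor tone (upper neighbor).
The harmony at that moment is Eb minor seventh chord (Eb, Gb, Bb, Db); F4 is not a chord tone.
It is approached by step down from Gb4 and left by leap up to Db5.
Step in, leap out — an escape tone.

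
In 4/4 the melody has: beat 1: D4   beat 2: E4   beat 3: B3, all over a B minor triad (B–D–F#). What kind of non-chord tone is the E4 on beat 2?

The harmony at that moment is B minor triad (B, D, F#); E4 is not a chord tone.
It is approached by step up from D4 and left by leap down to B3.
Step in, leap out, on a weak beat — an escape tone.

Escape tone.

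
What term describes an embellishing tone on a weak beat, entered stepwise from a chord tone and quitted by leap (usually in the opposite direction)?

Approach: by step. Departure: by leap. Metric position: weak.
Step in, leap out, from a weak position — an escape tone (échappée). (It is the mirror image of the appoggiatura, which leaps in and steps out on a strong beat.)

Escape tone.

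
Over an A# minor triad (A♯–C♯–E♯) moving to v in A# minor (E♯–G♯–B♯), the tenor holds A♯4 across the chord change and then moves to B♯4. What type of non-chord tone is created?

A♯4 is a retardation.

The harmony at that moment is E♯ minor triad (E♯, G♯, B♯); A♯4 is not a chord tone.
It is held over (the same pitch as the preceding A♯4) and left by step up to B♯4.
Held over from the previous chord and resolving up by step — a retardation.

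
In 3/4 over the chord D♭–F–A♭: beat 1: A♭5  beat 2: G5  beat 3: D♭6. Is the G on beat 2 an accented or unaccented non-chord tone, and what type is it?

The harmony at that moment is D♭ major triad (D♭, F, A♭); G5 is not a chord tone.
It is approached by step down from A♭5 and left by leap up to D♭6.
Step in, leap out — an escape tone.
It falls on a weak beat, so it is unaccented.

Unaccented escape tone.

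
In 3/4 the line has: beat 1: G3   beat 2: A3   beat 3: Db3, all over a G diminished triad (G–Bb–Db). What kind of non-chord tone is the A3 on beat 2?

Escape tone.

The harmony at that moment is G diminished triad (G, Bb, Db); A3 is not a chord tone.
It is approached by step up from G3 and left by leap down to Db3.
Step in, leap out, on a weak beat — an escape tone.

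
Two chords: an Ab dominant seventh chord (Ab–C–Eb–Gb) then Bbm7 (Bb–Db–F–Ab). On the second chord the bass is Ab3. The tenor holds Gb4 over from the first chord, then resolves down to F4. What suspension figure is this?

7–6 suspension.

At the second chord the bass is Ab3. The suspended Gb4 lies a seventh above the bass; after resolving down by step to F4, the interval above the bass becomes a sixth.
Suspension figures are named by those two intervals: 7–6.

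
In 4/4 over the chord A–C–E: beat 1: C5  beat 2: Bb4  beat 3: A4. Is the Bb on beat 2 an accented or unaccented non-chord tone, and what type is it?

The harmony at that moment is A minor triad (A, C, E); Bb4 is not a chord tone.
It is approached by step down from C5 and left by step down to A4.
Step in, step out in the same direction — a passing tone.
It falls on a weak beat, so it is unaccented.

Unaccented passing tone.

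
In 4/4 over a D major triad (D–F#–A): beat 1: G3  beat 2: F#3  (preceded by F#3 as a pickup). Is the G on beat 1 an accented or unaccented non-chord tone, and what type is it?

The harmony at that moment is D major triad (D, F#, A); G3 is not a chord tone.
It is approached by step up from F#3 and left by step down to F#3.
Step away and step back to the same note — a neighbor tone (upper neighbor).
It falls on the downbeat, so it is accented.

Accented neighbor tone.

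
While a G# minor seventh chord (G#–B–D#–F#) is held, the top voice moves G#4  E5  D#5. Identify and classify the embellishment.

The harmony at that moment is G# minor seventh chord (G#, B, D#, F#); E5 is not a chord tone.
It is approached by leap up from G#4 and left by step down to D#5.
Leap in, step out — an appoggiatura.

E5 is an appoggiatura.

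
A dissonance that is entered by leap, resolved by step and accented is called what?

Appoggiatura.

Approach: by leap. Departure: by step. Metric position: strong.
Leap in, step out, in a metrically strong position — an appoggiatura. (It is the mirror image of the escape tone, which steps in and leaps out from a weak position.)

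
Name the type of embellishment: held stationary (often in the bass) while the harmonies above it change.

Approach: none. Departure: none — a single pitch is sustained while the chords change around it, passing through harmonies that do not contain it.
No melodic motion at all; the dissonance is created entirely by the moving harmonies against the stationary note — a pedal tone (pedal point).

Pedal tone.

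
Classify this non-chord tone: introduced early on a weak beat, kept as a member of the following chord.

Approach: ahead of the chord change (typically by step), so it is dissonant against the current harmony. Departure: none — the same pitch is restated or held and is a chord tone of the new harmony.
Dissonant first, consonant once the harmony catches up: the note simply arrives early — an anticipation. (The reverse timing, consonant first and dissonant after the change, would be a suspension or retardation.)

Anticipation.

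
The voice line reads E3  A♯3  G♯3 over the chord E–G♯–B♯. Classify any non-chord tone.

The harmony at that moment is E augmented triad (E, G♯, B♯); A♯3 is not a chord tone.
It is approached by leap up from E3 and left by step down to G♯3.
Leap in, step out — an appoggiatura.

A♯3 is an appoggiatura.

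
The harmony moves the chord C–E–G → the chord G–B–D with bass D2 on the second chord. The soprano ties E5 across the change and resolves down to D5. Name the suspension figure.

9–8 suspension.

At the second chord the bass is D2. The suspended E5 lies a ninth above the bass; after resolving down by step to D5, the interval above the bass becomes an octave.
Suspension figures are named by those two intervals: 9–8.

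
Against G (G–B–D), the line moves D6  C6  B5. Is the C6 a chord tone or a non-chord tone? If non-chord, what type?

Non-chord tone — a passing tone.

The harmony at that moment is G major triad (G, B, D); C6 is not a chord tone.
It is approached by step down from D6 and left by step down to B5.
Step in, step out in the same direction — a passing tone.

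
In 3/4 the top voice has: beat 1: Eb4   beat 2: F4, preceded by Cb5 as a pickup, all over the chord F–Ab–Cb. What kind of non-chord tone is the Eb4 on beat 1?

Appoggiatura.

The harmony at that moment is F diminished triad (F, Ab, Cb); Eb4 is not a chord tone.
It is approached by leap down from Cb5 and left by step up to F4.
Leap in, step out, metrically accented — an appoggiatura.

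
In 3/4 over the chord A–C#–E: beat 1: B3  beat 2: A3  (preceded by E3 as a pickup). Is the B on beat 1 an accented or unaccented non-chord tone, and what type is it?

Accented appoggiatura.

The harmony at that moment is A major triad (A, C#, E); B3 is not a chord tone.
It is approached by leap up from E3 and left by step down to A3.
Leap in, step out — an appoggiatura.
It falls on the downbeat, so it is accented.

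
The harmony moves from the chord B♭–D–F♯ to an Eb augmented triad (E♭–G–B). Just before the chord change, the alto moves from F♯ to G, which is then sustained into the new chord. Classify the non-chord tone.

The harmony at that moment is B♭ augmented triad (B♭, D, F♯); G is not a chord tone.
It is approached by step up from F♯ and then sustained as the same pitch into the next harmony.
Arriving early and becoming a chord tone when the harmony changes — an anticipation.

G is an anticipation.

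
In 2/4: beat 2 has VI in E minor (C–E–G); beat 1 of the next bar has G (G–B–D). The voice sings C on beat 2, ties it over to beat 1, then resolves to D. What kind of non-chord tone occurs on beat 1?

Retardation.

The harmony at that moment is G major triad (G, B, D); C is not a chord tone.
It is held over (the same pitch as the preceding C) and left by step up to D.
Held over from the previous chord and resolving up by step — a retardation.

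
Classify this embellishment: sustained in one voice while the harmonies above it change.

Pedal tone.

Approach: none. Departure: none — a single pitch is sustained while the chords change around it, passing through harmonies that do not contain it.
No melodic motion at all; the dissonance is created entirely by the moving harmonies against the stationary note — a pedal tone (pedal point).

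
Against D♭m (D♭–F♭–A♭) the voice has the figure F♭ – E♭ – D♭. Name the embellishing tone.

E♭ is a passing tone.

The harmony at that moment is D♭ minor triad (D♭, F♭, A♭); E♭ is not a chord tone.
It is approached by step down from F♭ and left by step down to D♭.
Step in, step out in the same direction — a passing tone.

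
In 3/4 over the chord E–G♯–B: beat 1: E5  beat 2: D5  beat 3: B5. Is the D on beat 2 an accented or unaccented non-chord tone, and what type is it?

The harmony at that moment is E major triad (E, G♯, B); D5 is not a chord tone.
It is approached by step down from E5 and left by leap up to B5.
Step in, leap out — an escape tone.
It falls on a weak beat, so it is unaccented.

Unaccented escape tone.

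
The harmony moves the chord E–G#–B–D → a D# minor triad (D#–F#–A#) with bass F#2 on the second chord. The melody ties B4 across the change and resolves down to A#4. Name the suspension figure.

At the second chord the bass is F#2. The suspended B4 lies a fourth above the bass; after resolving down by step to A#4, the interval above the bass becomes a third.
Suspension figures are named by those two intervals: 4–3.

4–3 suspension.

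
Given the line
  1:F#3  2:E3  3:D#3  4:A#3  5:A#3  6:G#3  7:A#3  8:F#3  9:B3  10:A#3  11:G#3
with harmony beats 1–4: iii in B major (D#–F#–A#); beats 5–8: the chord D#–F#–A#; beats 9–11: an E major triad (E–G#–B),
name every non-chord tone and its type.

The harmony at that moment is D# minor triad (D#, F#, A#); E3 is not a chord tone.
It is approached by step down from F#3 and left by step down to D#3.
Step in, step out in the same direction — a passing tone.
The harmony at that moment is D# minor triad (D#, F#, A#); G#3 is not a chord tone.
It is approached by step down from A#3 and left by step up to A#3.
Step away and step back to the same note — a neighbor tone (lower neighbor).
The harmony at that moment is E major triad (E, G#, B); A#3 is not a chord tone.
It is approached by step down from B3 and left by step down to G#3.
Step in, step out in the same direction — a passing tone.

E3 (beat 2) — passing tone; G#3 (beat 6) — neighbor tone; A#3 (beat 10) — passing tone.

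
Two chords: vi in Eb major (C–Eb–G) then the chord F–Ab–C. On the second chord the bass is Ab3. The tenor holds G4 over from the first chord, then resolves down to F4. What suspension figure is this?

7–6 suspension.

At the second chord the bass is Ab3. The suspended G4 lies a seventh above the bass; after resolving down by step to F4, the interval above the bass becomes a sixth.
Suspension figures are named by those two intervals: 7–6.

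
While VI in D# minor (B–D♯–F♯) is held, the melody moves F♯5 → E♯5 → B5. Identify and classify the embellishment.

The harmony at that moment is B major triad (B, D♯, F♯); E♯5 is not a chord tone.
It is approached by step down from F♯5 and left by leap up to B5.
Step in, leap out — an escape tone.

E♯5 is an escape tone.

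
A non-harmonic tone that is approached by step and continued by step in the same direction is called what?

Passing tone.

Approach: by step. Departure: by step, continuing in the same direction.
Stepwise on both sides with no change of direction means the note fills in the space between two different chord tones — a passing tone. (Had it turned back to its starting note it would be a neighbor tone instead.)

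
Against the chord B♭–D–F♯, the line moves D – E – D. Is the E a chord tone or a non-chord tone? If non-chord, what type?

The harmony at that moment is B♭ augmented triad (B♭, D, F♯); E is not a chord tone.
It is approached by step up from D and left by step down to D.
Step away and step back to the same note — a neighbor tone (upper neighbor).

Non-chord tone — a neighbor tone.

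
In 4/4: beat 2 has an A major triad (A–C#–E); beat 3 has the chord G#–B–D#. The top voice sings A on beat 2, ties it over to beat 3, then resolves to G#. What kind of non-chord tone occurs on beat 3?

Suspension.

The harmony at that moment is G# minor triad (G#, B, D#); A is not a chord tone.
It is held over (the same pitch as the preceding A) and left by step down to G#.
Held over from the previous chord and resolving down by step — a suspension.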